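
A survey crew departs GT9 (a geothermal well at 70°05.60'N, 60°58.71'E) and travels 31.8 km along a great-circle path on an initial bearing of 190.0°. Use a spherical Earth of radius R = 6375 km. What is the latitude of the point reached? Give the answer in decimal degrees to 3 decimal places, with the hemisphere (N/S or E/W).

69.812°N

GT9: φ = +70.09333°, λ = +60.97850°
δ = d/R = 31.8/6375 = 0.004988 rad
φ₂ = arcsin(sin φ₁ cos δ + cos φ₁ sin δ cos θ)
   = arcsin(0.94025·0.99999 + 0.34049·0.00499·-0.98481) = 69.81181°
λ₂ = λ₁ + atan2(sin θ sin δ cos φ₁, cos δ − sin φ₁ sin φ₂) = 60.83469°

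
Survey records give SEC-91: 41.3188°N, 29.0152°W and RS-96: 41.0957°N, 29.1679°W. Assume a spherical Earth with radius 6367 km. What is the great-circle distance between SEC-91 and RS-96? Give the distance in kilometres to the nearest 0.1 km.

Δφ = -0.2231°,  Δλ = -0.1527°
a = sin²(Δφ/2) + cos φ₁ cos φ₂ sin²(Δλ/2) = 0.000005
c = 2·arcsin(√a) = 0.004380 rad = 0.2509°
d = R·c = 6367 × 0.004380 = 27.9 km

27.9 km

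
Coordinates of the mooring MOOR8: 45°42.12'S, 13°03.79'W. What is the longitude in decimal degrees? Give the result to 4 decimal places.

13.0632°W

13° + 3.79′/60 = 13 + 0.06317 = 13.0632°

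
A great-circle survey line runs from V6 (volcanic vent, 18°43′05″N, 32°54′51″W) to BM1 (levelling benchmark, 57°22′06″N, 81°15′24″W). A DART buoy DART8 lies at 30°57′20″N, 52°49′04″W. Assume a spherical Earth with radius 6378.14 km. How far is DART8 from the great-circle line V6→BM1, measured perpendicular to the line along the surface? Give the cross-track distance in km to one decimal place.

V6: φ = +18.71806°, λ = -32.91417°
BM1: φ = +57.36833°, λ = -81.25667°
DART8: φ = +30.95556°, λ = -52.81778°
δ₁₃ = central angle V6→DART8 = 0.379739 rad  (haversine)
θ₁₃ = bearing V6→DART8 = 308.037°,  θ₁₂ = bearing V6→BM1 = 329.450°
dₓₜ = R·arcsin(sin δ₁₃ · sin(θ₁₃ − θ₁₂)) = 6378.14·arcsin(0.37068·sin(-21.413°)) = -865.792 km
|dₓₜ| = 865.792 km

865.8 km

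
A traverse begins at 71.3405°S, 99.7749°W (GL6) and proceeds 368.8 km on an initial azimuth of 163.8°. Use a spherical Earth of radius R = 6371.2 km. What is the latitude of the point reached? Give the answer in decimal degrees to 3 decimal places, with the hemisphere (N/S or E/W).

74.499°S

δ = d/R = 368.8/6371.2 = 0.057885 rad
φ₂ = arcsin(sin φ₁ cos δ + cos φ₁ sin δ cos θ)
   = arcsin(-0.94744·0.99833 + 0.31994·0.05785·-0.96029) = -74.49874°
λ₂ = λ₁ + atan2(sin θ sin δ cos φ₁, cos δ − sin φ₁ sin φ₂) = -96.31255°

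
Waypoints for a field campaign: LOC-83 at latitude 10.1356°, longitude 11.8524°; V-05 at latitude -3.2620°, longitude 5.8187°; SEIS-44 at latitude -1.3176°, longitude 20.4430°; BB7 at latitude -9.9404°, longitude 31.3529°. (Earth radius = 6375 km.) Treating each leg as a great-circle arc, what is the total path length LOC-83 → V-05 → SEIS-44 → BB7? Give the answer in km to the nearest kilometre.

LOC-83→V-05: c = 0.256274 rad, d = 1633.75 km
V-05→SEIS-44: c = 0.257273 rad, d = 1640.12 km
SEIS-44→BB7: c = 0.241840 rad, d = 1541.73 km
Total = 1633.75 + 1640.12 + 1541.73 = 4815.60 km

4816 km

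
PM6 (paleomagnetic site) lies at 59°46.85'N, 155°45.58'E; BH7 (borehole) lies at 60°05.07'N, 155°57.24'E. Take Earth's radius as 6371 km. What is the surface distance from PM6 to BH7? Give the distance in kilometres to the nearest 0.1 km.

35.5 km

PM6: φ = +59.78083°, λ = +155.75967°
BH7: φ = +60.08450°, λ = +155.95400°
Δφ = 0.3037°,  Δλ = 0.1943°
a = sin²(Δφ/2) + cos φ₁ cos φ₂ sin²(Δλ/2) = 0.000008
c = 2·arcsin(√a) = 0.005566 rad = 0.3189°
d = R·c = 6371 × 0.005566 = 35.5 km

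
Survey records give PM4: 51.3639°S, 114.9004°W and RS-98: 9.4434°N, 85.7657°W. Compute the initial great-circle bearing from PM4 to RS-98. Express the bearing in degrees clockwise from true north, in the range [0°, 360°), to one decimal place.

Δλ = 29.1347°
y = sin Δλ · cos φ₂ = 0.480267
x = cos φ₁ sin φ₂ − sin φ₁ cos φ₂ cos Δλ = 0.775493
θ = atan2(y, x) = 31.7701° → 31.7701° (mod 360°)

31.8°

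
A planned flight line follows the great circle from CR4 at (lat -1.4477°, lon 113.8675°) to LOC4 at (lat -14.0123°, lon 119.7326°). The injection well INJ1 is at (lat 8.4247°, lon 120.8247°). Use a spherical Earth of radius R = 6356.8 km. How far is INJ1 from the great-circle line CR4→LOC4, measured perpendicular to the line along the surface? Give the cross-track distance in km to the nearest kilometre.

δ₁₃ = central angle CR4→INJ1 = 0.210576 rad  (haversine)
θ₁₃ = bearing CR4→INJ1 = 34.977°,  θ₁₂ = bearing CR4→LOC4 = 155.511°
dₓₜ = R·arcsin(sin δ₁₃ · sin(θ₁₃ − θ₁₂)) = 6356.8·arcsin(0.20902·sin(-120.535°)) = -1150.729 km
|dₓₜ| = 1150.729 km

1151 km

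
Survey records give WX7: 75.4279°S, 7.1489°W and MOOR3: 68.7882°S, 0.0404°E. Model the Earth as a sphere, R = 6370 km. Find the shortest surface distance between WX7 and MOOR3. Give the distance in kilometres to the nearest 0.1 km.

Δφ = 6.6397°,  Δλ = 7.1893°
a = sin²(Δφ/2) + cos φ₁ cos φ₂ sin²(Δλ/2) = 0.003711
c = 2·arcsin(√a) = 0.121918 rad = 6.9854°
d = R·c = 6370 × 0.121918 = 776.6 km

776.6 km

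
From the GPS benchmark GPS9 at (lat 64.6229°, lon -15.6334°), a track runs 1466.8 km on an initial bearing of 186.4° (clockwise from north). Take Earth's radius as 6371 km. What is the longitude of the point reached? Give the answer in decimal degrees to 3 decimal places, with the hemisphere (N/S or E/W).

δ = d/R = 1466.8/6371 = 0.230231 rad
φ₂ = arcsin(sin φ₁ cos δ + cos φ₁ sin δ cos θ)
   = arcsin(0.90351·0.97361 + 0.42857·0.22820·-0.99377) = 51.48770°
λ₂ = λ₁ + atan2(sin θ sin δ cos φ₁, cos δ − sin φ₁ sin φ₂) = -17.97466°

17.975°W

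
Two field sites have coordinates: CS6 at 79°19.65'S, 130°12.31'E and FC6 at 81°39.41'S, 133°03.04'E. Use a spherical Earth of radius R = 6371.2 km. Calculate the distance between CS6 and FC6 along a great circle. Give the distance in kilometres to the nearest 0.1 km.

CS6: φ = -79.32750°, λ = +130.20517°
FC6: φ = -81.65683°, λ = +133.05067°
Δφ = -2.3293°,  Δλ = 2.8455°
a = sin²(Δφ/2) + cos φ₁ cos φ₂ sin²(Δλ/2) = 0.000430
c = 2·arcsin(√a) = 0.041462 rad = 2.3756°
d = R·c = 6371.2 × 0.041462 = 264.2 km

264.2 km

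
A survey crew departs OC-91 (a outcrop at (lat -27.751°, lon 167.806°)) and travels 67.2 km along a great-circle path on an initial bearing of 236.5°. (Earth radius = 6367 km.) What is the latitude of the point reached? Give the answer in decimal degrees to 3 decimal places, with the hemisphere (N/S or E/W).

δ = d/R = 67.2/6367 = 0.010554 rad
φ₂ = arcsin(sin φ₁ cos δ + cos φ₁ sin δ cos θ)
   = arcsin(-0.46563·0.99994 + 0.88498·0.01055·-0.55194) = -28.08359°
λ₂ = λ₁ + atan2(sin θ sin δ cos φ₁, cos δ − sin φ₁ sin φ₂) = 167.23444°

28.084°S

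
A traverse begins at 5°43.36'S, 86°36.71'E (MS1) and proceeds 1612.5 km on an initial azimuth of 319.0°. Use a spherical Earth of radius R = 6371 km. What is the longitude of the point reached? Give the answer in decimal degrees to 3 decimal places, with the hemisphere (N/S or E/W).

77.116°E

MS1: φ = -5.72267°, λ = +86.61183°
δ = d/R = 1612.5/6371 = 0.253100 rad
φ₂ = arcsin(sin φ₁ cos δ + cos φ₁ sin δ cos θ)
   = arcsin(-0.09971·0.96814 + 0.99502·0.25041·0.75471) = 5.25023°
λ₂ = λ₁ + atan2(sin θ sin δ cos φ₁, cos δ − sin φ₁ sin φ₂) = 77.11614°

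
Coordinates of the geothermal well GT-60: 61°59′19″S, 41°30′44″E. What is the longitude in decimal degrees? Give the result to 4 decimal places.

41.5122°E

41° + 30′/60 + 44″/3600 = 41 + 0.50000 + 0.01222 = 41.5122°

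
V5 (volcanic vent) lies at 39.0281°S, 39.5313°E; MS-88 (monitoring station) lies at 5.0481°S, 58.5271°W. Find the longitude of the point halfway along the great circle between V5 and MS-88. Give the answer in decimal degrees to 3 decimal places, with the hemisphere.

17.604°W

Bx = cos φ₂ cos Δλ = -0.139639,  By = cos φ₂ sin Δλ = -0.986285
φₘ = atan2(sin φ₁ + sin φ₂, √((cos φ₁ + Bx)² + By²)) = -31.43375°
λₘ = λ₁ + atan2(By, cos φ₁ + Bx) = -17.60385°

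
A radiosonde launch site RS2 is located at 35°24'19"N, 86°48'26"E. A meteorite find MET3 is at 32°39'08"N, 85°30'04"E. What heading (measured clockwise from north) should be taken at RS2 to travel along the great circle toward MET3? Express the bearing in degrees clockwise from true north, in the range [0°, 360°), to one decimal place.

201.8°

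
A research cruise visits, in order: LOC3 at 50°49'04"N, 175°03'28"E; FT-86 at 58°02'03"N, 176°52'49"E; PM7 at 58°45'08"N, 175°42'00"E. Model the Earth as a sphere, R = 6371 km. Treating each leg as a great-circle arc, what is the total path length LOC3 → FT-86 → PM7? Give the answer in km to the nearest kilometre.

LOC3: φ = +50.81778°, λ = +175.05778°
FT-86: φ = +58.03417°, λ = +176.88028°
PM7: φ = +58.75222°, λ = +175.70000°
LOC3→FT-86: c = 0.127290 rad, d = 810.96 km
FT-86→PM7: c = 0.016541 rad, d = 105.38 km
Total = 810.96 + 105.38 = 916.34 km

916 km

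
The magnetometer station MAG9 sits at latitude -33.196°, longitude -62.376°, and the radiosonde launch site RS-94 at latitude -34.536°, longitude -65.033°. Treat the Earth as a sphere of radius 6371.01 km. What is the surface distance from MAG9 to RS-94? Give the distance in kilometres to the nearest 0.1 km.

Δφ = -1.3400°,  Δλ = -2.6570°
a = sin²(Δφ/2) + cos φ₁ cos φ₂ sin²(Δλ/2) = 0.000507
c = 2·arcsin(√a) = 0.045049 rad = 2.5811°
d = R·c = 6371.01 × 0.045049 = 287.0 km

287.0 km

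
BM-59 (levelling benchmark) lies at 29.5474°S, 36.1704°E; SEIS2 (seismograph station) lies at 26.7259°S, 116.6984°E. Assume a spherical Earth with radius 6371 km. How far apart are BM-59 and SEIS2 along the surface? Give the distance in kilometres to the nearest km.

7732 km

Δφ = 2.8215°,  Δλ = 80.5280°
a = sin²(Δφ/2) + cos φ₁ cos φ₂ sin²(Δλ/2) = 0.325177
c = 2·arcsin(√a) = 1.213602 rad = 69.5343°
d = R·c = 6371 × 1.213602 = 7731.9 km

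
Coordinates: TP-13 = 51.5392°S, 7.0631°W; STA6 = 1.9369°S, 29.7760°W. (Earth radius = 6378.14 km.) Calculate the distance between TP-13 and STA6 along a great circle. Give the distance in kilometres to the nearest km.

5915 km

Δφ = 49.6023°,  Δλ = -22.7129°
a = sin²(Δφ/2) + cos φ₁ cos φ₂ sin²(Δλ/2) = 0.200058
c = 2·arcsin(√a) = 0.927441 rad = 53.1385°
d = R·c = 6378.14 × 0.927441 = 5915.4 km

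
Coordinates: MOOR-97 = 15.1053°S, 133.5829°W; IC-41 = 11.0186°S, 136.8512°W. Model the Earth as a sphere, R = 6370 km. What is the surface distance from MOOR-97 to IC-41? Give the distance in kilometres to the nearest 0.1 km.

575.9 km

Δφ = 4.0867°,  Δλ = -3.2683°
a = sin²(Δφ/2) + cos φ₁ cos φ₂ sin²(Δλ/2) = 0.002042
c = 2·arcsin(√a) = 0.090408 rad = 5.1800°
d = R·c = 6370 × 0.090408 = 575.9 km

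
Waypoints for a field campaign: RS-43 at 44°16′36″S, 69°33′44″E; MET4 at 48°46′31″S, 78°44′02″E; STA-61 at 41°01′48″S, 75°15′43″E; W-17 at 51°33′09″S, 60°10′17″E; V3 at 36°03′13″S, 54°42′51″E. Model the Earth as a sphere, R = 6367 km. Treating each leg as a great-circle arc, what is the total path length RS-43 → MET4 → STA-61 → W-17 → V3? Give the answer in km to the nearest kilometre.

RS-43: φ = -44.27667°, λ = +69.56222°
MET4: φ = -48.77528°, λ = +78.73389°
STA-61: φ = -41.03000°, λ = +75.26194°
W-17: φ = -51.55250°, λ = +60.17139°
V3: φ = -36.05361°, λ = +54.71417°
RS-43→MET4: c = 0.135107 rad, d = 860.23 km
MET4→STA-61: c = 0.141791 rad, d = 902.78 km
STA-61→W-17: c = 0.257585 rad, d = 1640.05 km
W-17→V3: c = 0.278906 rad, d = 1775.80 km
Total = 860.23 + 902.78 + 1640.05 + 1775.80 = 5178.85 km

5179 km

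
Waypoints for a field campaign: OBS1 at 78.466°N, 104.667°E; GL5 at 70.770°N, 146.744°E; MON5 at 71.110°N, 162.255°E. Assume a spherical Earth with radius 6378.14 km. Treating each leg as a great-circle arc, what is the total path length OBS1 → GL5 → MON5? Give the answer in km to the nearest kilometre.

OBS1→GL5: c = 0.228453 rad, d = 1457.10 km
GL5→MON5: c = 0.088360 rad, d = 563.57 km
Total = 1457.10 + 563.57 = 2020.68 km

2021 km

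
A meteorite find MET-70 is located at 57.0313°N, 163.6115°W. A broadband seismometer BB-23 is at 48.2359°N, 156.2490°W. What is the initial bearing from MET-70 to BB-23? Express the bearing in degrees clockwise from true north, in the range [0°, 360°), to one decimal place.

150.1°

Δλ = 7.3625°
y = sin Δλ · cos φ₂ = 0.085354
x = cos φ₁ sin φ₂ − sin φ₁ cos φ₂ cos Δλ = -0.148299
θ = atan2(y, x) = 150.0773° → 150.0773° (mod 360°)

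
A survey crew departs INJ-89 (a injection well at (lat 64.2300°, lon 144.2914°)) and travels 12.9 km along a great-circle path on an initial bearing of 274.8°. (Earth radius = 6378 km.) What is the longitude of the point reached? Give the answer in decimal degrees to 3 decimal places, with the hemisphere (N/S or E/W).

δ = d/R = 12.9/6378 = 0.002023 rad
φ₂ = arcsin(sin φ₁ cos δ + cos φ₁ sin δ cos θ)
   = arcsin(0.90055·1.00000 + 0.43476·0.00202·0.08368) = 64.23946°
λ₂ = λ₁ + atan2(sin θ sin δ cos φ₁, cos δ − sin φ₁ sin φ₂) = 144.02569°

144.026°E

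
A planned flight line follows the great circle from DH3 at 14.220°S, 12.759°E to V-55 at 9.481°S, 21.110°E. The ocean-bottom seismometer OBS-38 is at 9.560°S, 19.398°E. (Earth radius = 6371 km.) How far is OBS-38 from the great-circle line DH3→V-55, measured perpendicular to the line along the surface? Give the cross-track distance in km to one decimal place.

δ₁₃ = central angle DH3→OBS-38 = 0.139509 rad  (haversine)
θ₁₃ = bearing DH3→OBS-38 = 55.071°,  θ₁₂ = bearing DH3→V-55 = 60.804°
dₓₜ = R·arcsin(sin δ₁₃ · sin(θ₁₃ − θ₁₂)) = 6371·arcsin(0.13906·sin(-5.733°)) = -88.501 km
|dₓₜ| = 88.501 km

88.5 km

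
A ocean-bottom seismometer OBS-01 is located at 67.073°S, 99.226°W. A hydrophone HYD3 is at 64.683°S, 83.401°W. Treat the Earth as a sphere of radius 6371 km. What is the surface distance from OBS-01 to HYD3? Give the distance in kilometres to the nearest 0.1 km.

764.1 km

Δφ = 2.3900°,  Δλ = 15.8250°
a = sin²(Δφ/2) + cos φ₁ cos φ₂ sin²(Δλ/2) = 0.003592
c = 2·arcsin(√a) = 0.119935 rad = 6.8718°
d = R·c = 6371 × 0.119935 = 764.1 km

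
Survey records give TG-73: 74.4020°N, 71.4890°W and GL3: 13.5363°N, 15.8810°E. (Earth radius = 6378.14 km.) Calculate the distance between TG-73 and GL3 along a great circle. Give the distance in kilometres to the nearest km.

Δφ = -60.8657°,  Δλ = 87.3700°
a = sin²(Δφ/2) + cos φ₁ cos φ₂ sin²(Δλ/2) = 0.381282
c = 2·arcsin(√a) = 1.331070 rad = 76.2647°
d = R·c = 6378.14 × 1.331070 = 8489.8 km

8490 km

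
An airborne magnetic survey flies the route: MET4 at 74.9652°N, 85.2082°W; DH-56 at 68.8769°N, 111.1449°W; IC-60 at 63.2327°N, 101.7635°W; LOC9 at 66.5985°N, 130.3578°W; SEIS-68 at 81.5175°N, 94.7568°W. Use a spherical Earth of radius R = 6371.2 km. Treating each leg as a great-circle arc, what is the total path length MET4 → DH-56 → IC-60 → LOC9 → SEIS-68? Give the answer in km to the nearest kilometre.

5159 km

MET4→DH-56: c = 0.173748 rad, d = 1106.98 km
DH-56→IC-60: c = 0.118551 rad, d = 755.31 km
IC-60→LOC9: c = 0.217417 rad, d = 1385.21 km
LOC9→SEIS-68: c = 0.299986 rad, d = 1911.27 km
Total = 1106.98 + 755.31 + 1385.21 + 1911.27 = 5158.77 km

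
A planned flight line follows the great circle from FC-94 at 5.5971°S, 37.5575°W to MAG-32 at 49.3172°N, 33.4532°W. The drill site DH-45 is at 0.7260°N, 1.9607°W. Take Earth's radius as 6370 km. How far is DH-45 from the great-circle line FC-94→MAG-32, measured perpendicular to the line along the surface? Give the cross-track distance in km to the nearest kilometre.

δ₁₃ = central angle FC-94→DH-45 = 0.630122 rad  (haversine)
θ₁₃ = bearing FC-94→DH-45 = 81.026°,  θ₁₂ = bearing FC-94→MAG-32 = 3.264°
dₓₜ = R·arcsin(sin δ₁₃ · sin(θ₁₃ − θ₁₂)) = 6370·arcsin(0.58924·sin(77.762°)) = 3908.938 km
|dₓₜ| = 3908.938 km

3909 km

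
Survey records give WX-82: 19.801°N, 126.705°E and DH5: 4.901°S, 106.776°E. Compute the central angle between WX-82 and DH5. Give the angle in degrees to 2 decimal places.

31.53°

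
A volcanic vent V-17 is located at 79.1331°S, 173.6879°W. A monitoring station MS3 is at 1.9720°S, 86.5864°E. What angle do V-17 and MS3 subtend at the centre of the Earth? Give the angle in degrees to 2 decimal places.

89.89°

Δφ = 77.1611°,  Δλ = -99.7257°
a = sin²(Δφ/2) + cos φ₁ cos φ₂ sin²(Δλ/2) = 0.499018
c = 2·arcsin(√a) = 1.568832 rad = 89.8874°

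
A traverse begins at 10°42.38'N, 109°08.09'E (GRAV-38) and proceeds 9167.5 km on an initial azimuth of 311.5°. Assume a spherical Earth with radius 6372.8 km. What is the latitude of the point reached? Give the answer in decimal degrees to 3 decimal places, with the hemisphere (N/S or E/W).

42.059°N

GRAV-38: φ = +10.70633°, λ = +109.13483°
δ = d/R = 9167.5/6372.8 = 1.438536 rad
φ₂ = arcsin(sin φ₁ cos δ + cos φ₁ sin δ cos θ)
   = arcsin(0.18578·0.13188 + 0.98259·0.99127·0.66262) = 42.05920°
λ₂ = λ₁ + atan2(sin θ sin δ cos φ₁, cos δ − sin φ₁ sin φ₂) = 19.71798°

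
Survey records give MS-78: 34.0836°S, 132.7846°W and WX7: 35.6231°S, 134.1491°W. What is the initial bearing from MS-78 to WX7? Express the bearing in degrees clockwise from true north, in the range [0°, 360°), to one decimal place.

215.6°

Δλ = -1.3645°
y = sin Δλ · cos φ₂ = -0.019357
x = cos φ₁ sin φ₂ − sin φ₁ cos φ₂ cos Δλ = -0.026995
θ = atan2(y, x) = -144.3581° → 215.6419° (mod 360°)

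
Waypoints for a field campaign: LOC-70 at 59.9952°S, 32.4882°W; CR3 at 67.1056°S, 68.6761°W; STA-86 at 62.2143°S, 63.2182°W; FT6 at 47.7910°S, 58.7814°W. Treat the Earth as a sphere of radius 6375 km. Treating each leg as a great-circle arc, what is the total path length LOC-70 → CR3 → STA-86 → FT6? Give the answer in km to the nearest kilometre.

4156 km

LOC-70→CR3: c = 0.301881 rad, d = 1924.49 km
CR3→STA-86: c = 0.094523 rad, d = 602.58 km
STA-86→FT6: c = 0.255475 rad, d = 1628.65 km
Total = 1924.49 + 602.58 + 1628.65 = 4155.73 km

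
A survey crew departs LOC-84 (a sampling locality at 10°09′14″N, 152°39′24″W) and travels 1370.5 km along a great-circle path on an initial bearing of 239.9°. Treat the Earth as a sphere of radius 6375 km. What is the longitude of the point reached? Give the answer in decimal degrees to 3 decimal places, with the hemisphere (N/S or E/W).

163.316°W

LOC-84: φ = +10.15389°, λ = -152.65667°
δ = d/R = 1370.5/6375 = 0.214980 rad
φ₂ = arcsin(sin φ₁ cos δ + cos φ₁ sin δ cos θ)
   = arcsin(0.17629·0.97698 + 0.98434·0.21333·-0.50151) = 3.83731°
λ₂ = λ₁ + atan2(sin θ sin δ cos φ₁, cos δ − sin φ₁ sin φ₂) = -163.31640°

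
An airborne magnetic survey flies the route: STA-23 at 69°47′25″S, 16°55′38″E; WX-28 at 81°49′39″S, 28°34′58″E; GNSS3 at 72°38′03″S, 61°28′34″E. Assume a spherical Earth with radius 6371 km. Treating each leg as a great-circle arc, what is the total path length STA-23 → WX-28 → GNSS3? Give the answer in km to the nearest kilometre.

2634 km

STA-23: φ = -69.79028°, λ = +16.92722°
WX-28: φ = -81.82750°, λ = +28.58278°
GNSS3: φ = -72.63417°, λ = +61.47611°
STA-23→WX-28: c = 0.214891 rad, d = 1369.07 km
WX-28→GNSS3: c = 0.198554 rad, d = 1264.99 km
Total = 1369.07 + 1264.99 = 2634.06 km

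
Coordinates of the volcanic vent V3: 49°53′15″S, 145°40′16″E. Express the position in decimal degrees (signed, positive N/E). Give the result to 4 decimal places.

lat: 49.8875° S → -49.8875°
lon: 145.6711° E → +145.6711°

-49.8875°, +145.6711°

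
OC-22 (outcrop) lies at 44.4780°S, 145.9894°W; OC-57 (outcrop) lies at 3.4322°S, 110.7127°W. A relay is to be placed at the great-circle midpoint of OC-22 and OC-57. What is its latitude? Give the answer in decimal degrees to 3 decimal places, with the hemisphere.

24.965°S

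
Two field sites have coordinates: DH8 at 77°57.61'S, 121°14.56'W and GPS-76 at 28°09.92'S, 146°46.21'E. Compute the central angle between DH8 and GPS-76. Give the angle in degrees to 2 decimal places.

DH8: φ = -77.96017°, λ = -121.24267°
GPS-76: φ = -28.16533°, λ = +146.77017°
Δφ = 49.7948°,  Δλ = -91.9872°
a = sin²(Δφ/2) + cos φ₁ cos φ₂ sin²(Δλ/2) = 0.272371
c = 2·arcsin(√a) = 1.098135 rad = 62.9185°

62.92°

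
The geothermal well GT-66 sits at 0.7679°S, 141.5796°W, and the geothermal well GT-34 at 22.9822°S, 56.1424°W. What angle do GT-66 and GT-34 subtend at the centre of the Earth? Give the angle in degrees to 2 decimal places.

85.50°

Δφ = -22.2143°,  Δλ = 85.4372°
a = sin²(Δφ/2) + cos φ₁ cos φ₂ sin²(Δλ/2) = 0.460768
c = 2·arcsin(√a) = 1.492252 rad = 85.4997°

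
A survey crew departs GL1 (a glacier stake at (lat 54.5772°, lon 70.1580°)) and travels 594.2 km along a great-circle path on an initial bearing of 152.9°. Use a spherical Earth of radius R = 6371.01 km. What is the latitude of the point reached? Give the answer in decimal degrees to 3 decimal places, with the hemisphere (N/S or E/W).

δ = d/R = 594.2/6371.01 = 0.093266 rad
φ₂ = arcsin(sin φ₁ cos δ + cos φ₁ sin δ cos θ)
   = arcsin(0.81490·0.99565 + 0.57961·0.09313·-0.89021) = 49.75621°
λ₂ = λ₁ + atan2(sin θ sin δ cos φ₁, cos δ − sin φ₁ sin φ₂) = 73.92331°

49.756°N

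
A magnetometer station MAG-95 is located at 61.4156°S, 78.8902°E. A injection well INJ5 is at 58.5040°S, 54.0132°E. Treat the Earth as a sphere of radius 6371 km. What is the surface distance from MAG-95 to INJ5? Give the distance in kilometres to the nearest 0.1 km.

Δφ = 2.9116°,  Δλ = -24.8770°
a = sin²(Δφ/2) + cos φ₁ cos φ₂ sin²(Δλ/2) = 0.012242
c = 2·arcsin(√a) = 0.221742 rad = 12.7049°
d = R·c = 6371 × 0.221742 = 1412.7 km

1412.7 km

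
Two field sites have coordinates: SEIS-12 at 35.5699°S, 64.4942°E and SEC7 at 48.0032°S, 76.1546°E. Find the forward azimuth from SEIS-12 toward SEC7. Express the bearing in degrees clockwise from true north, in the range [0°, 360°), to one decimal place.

Δλ = 11.6604°
y = sin Δλ · cos φ₂ = 0.135230
x = cos φ₁ sin φ₂ − sin φ₁ cos φ₂ cos Δλ = -0.223335
θ = atan2(y, x) = 148.8050° → 148.8050° (mod 360°)

148.8°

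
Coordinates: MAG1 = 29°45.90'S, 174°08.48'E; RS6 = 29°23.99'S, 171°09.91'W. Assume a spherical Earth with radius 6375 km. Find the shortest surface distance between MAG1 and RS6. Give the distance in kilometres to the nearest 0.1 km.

1421.4 km

MAG1: φ = -29.76500°, λ = +174.14133°
RS6: φ = -29.39983°, λ = -171.16517°
Δφ = 0.3652°,  Δλ = 14.6935°
a = sin²(Δφ/2) + cos φ₁ cos φ₂ sin²(Δλ/2) = 0.012377
c = 2·arcsin(√a) = 0.222962 rad = 12.7748°
d = R·c = 6375 × 0.222962 = 1421.4 km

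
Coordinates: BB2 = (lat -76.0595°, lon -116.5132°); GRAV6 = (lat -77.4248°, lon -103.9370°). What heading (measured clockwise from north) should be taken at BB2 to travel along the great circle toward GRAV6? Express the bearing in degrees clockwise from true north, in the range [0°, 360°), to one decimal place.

Δλ = 12.5762°
y = sin Δλ · cos φ₂ = 0.047406
x = cos φ₁ sin φ₂ − sin φ₁ cos φ₂ cos Δλ = -0.028897
θ = atan2(y, x) = 121.3646° → 121.3646° (mod 360°)

121.4°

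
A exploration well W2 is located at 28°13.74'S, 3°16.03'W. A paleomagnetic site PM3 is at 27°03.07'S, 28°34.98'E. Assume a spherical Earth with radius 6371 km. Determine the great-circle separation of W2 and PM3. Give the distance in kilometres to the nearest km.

3131 km

W2: φ = -28.22900°, λ = -3.26717°
PM3: φ = -27.05117°, λ = +28.58300°
Δφ = 1.1778°,  Δλ = 31.8502°
a = sin²(Δφ/2) + cos φ₁ cos φ₂ sin²(Δλ/2) = 0.059180
c = 2·arcsin(√a) = 0.491469 rad = 28.1591°
d = R·c = 6371 × 0.491469 = 3131.1 km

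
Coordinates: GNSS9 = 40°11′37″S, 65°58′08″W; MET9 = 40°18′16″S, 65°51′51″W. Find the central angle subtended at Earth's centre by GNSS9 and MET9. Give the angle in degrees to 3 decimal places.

0.137°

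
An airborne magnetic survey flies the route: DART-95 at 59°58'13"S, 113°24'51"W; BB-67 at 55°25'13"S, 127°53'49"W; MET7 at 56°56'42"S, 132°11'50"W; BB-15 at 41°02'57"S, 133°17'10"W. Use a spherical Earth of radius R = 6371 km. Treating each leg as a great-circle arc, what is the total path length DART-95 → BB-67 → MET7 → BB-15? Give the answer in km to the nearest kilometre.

DART-95: φ = -59.97028°, λ = -113.41417°
BB-67: φ = -55.42028°, λ = -127.89694°
MET7: φ = -56.94500°, λ = -132.19722°
BB-15: φ = -41.04917°, λ = -133.28611°
DART-95→BB-67: c = 0.156218 rad, d = 995.26 km
BB-67→MET7: c = 0.049514 rad, d = 315.45 km
MET7→BB-15: c = 0.277706 rad, d = 1769.26 km
Total = 995.26 + 315.45 + 1769.26 = 3079.98 km

3080 km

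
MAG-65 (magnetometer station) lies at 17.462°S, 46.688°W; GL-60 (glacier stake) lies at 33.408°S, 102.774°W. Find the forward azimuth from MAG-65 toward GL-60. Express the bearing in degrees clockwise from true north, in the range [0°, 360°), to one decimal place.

240.9°

Δλ = -56.0860°
y = sin Δλ · cos φ₂ = -0.692756
x = cos φ₁ sin φ₂ − sin φ₁ cos φ₂ cos Δλ = -0.385462
θ = atan2(y, x) = -119.0923° → 240.9077° (mod 360°)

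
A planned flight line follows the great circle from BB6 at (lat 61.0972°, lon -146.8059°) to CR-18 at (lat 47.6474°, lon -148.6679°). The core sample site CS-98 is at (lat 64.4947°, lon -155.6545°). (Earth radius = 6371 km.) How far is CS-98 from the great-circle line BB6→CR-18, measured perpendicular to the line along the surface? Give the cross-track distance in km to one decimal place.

458.6 km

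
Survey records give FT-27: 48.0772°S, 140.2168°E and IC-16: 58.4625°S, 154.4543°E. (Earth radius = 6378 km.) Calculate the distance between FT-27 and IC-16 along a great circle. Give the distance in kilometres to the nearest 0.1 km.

1488.7 km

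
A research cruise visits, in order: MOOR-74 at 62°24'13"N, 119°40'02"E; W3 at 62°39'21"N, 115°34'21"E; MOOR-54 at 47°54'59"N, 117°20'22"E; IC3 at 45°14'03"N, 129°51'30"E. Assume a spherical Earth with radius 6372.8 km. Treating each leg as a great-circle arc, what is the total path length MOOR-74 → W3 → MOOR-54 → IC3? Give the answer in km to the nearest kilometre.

MOOR-74: φ = +62.40361°, λ = +119.66722°
W3: φ = +62.65583°, λ = +115.57250°
MOOR-54: φ = +47.91639°, λ = +117.33944°
IC3: φ = +45.23417°, λ = +129.85833°
MOOR-74→W3: c = 0.033253 rad, d = 211.92 km
W3→MOOR-54: c = 0.257827 rad, d = 1643.08 km
MOOR-54→IC3: c = 0.157113 rad, d = 1001.25 km
Total = 211.92 + 1643.08 + 1001.25 = 2856.24 km

2856 km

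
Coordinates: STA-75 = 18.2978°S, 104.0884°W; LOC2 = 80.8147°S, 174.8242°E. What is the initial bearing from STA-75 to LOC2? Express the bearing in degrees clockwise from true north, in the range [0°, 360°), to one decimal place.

189.6°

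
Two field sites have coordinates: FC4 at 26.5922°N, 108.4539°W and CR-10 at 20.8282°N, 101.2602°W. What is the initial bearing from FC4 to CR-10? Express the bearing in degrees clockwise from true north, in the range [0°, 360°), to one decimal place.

129.7°

Δλ = 7.1937°
y = sin Δλ · cos φ₂ = 0.117041
x = cos φ₁ sin φ₂ − sin φ₁ cos φ₂ cos Δλ = -0.097138
θ = atan2(y, x) = 129.6909° → 129.6909° (mod 360°)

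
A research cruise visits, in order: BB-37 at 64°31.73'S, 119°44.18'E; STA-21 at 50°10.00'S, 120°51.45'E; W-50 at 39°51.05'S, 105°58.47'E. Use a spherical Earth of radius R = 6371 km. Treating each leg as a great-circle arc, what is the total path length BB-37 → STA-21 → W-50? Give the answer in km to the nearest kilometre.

3231 km

BB-37: φ = -64.52883°, λ = +119.73633°
STA-21: φ = -50.16667°, λ = +120.85750°
W-50: φ = -39.85083°, λ = +105.97450°
BB-37→STA-21: c = 0.250880 rad, d = 1598.35 km
STA-21→W-50: c = 0.256286 rad, d = 1632.80 km
Total = 1598.35 + 1632.80 = 3231.15 km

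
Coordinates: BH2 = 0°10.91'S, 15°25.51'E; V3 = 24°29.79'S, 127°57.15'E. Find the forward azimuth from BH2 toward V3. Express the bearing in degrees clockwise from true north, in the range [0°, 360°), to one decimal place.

116.3°

BH2: φ = -0.18183°, λ = +15.42517°
V3: φ = -24.49650°, λ = +127.95250°
Δλ = 112.5273°
y = sin Δλ · cos φ₂ = 0.840552
x = cos φ₁ sin φ₂ − sin φ₁ cos φ₂ cos Δλ = -0.415742
θ = atan2(y, x) = 116.3173° → 116.3173° (mod 360°)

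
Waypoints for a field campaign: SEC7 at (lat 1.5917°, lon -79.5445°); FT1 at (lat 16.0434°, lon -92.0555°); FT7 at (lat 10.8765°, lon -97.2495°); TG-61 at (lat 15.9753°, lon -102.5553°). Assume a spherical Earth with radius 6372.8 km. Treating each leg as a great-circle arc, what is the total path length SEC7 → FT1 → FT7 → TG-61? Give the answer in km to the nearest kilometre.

SEC7→FT1: c = 0.331527 rad, d = 2112.76 km
FT1→FT7: c = 0.126089 rad, d = 803.54 km
FT7→TG-61: c = 0.126594 rad, d = 806.76 km
Total = 2112.76 + 803.54 + 806.76 = 3723.05 km

3723 km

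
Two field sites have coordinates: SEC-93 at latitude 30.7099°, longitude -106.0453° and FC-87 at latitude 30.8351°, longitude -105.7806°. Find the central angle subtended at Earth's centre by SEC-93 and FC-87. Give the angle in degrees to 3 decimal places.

Δφ = 0.1252°,  Δλ = 0.2647°
a = sin²(Δφ/2) + cos φ₁ cos φ₂ sin²(Δλ/2) = 0.000005
c = 2·arcsin(√a) = 0.004531 rad = 0.2596°

0.260°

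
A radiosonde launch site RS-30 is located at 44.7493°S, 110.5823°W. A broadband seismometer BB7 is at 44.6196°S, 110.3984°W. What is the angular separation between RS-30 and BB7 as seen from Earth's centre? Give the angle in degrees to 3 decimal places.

0.184°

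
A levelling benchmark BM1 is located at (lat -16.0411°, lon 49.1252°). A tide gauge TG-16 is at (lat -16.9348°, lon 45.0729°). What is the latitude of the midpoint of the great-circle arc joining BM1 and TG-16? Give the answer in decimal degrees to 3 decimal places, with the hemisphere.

Bx = cos φ₂ cos Δλ = 0.954245,  By = cos φ₂ sin Δλ = -0.067603
φₘ = atan2(sin φ₁ + sin φ₂, √((cos φ₁ + Bx)² + By²)) = -16.49770°
λₘ = λ₁ + atan2(By, cos φ₁ + Bx) = 47.10373°

16.498°S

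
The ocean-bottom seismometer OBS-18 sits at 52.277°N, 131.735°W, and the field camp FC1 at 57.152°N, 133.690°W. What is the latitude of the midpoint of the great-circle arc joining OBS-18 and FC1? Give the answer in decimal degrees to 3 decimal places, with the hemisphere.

54.718°N

Bx = cos φ₂ cos Δλ = 0.542096,  By = cos φ₂ sin Δλ = -0.018504
φₘ = atan2(sin φ₁ + sin φ₂, √((cos φ₁ + Bx)² + By²)) = 54.71842°
λₘ = λ₁ + atan2(By, cos φ₁ + Bx) = -132.65369°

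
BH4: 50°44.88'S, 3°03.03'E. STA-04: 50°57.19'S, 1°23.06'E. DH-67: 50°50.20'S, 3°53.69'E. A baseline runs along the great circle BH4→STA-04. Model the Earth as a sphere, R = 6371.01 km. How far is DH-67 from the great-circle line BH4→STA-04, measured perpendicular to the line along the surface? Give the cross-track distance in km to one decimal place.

22.0 km

BH4: φ = -50.74800°, λ = +3.05050°
STA-04: φ = -50.95317°, λ = +1.38433°
DH-67: φ = -50.83667°, λ = +3.89483°
δ₁₃ = central angle BH4→DH-67 = 0.009443 rad  (haversine)
θ₁₃ = bearing BH4→DH-67 = 99.759°,  θ₁₂ = bearing BH4→STA-04 = 258.318°
dₓₜ = R·arcsin(sin δ₁₃ · sin(θ₁₃ − θ₁₂)) = 6371.01·arcsin(0.00944·sin(-158.559°)) = -21.991 km
|dₓₜ| = 21.991 km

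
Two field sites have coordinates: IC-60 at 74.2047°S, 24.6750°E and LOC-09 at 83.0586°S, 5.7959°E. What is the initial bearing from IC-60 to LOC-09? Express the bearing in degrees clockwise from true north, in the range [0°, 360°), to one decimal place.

Δλ = -18.8791°
y = sin Δλ · cos φ₂ = -0.039105
x = cos φ₁ sin φ₂ − sin φ₁ cos φ₂ cos Δλ = -0.160171
θ = atan2(y, x) = -166.2799° → 193.7201° (mod 360°)

193.7°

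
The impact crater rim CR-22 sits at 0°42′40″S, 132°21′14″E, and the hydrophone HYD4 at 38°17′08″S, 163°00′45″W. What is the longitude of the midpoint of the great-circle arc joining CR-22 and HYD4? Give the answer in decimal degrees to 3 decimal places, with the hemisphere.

CR-22: φ = -0.71111°, λ = +132.35389°
HYD4: φ = -38.28556°, λ = -163.01250°
Bx = cos φ₂ cos Δλ = 0.336269,  By = cos φ₂ sin Δλ = 0.709255
φₘ = atan2(sin φ₁ + sin φ₂, √((cos φ₁ + Bx)² + By²)) = -22.67387°
λₘ = λ₁ + atan2(By, cos φ₁ + Bx) = 160.31338°

160.313°E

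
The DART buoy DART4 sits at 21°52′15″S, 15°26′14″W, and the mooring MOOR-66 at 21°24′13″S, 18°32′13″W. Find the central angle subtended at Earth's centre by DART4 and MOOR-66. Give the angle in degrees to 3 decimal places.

2.919°

DART4: φ = -21.87083°, λ = -15.43722°
MOOR-66: φ = -21.40361°, λ = -18.53694°
Δφ = 0.4672°,  Δλ = -3.0997°
a = sin²(Δφ/2) + cos φ₁ cos φ₂ sin²(Δλ/2) = 0.000649
c = 2·arcsin(√a) = 0.050944 rad = 2.9189°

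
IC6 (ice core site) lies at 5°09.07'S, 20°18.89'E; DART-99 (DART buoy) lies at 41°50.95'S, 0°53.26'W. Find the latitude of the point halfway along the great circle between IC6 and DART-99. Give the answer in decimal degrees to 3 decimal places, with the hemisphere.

IC6: φ = -5.15117°, λ = +20.31483°
DART-99: φ = -41.84917°, λ = -0.88767°
Bx = cos φ₂ cos Δλ = 0.694480,  By = cos φ₂ sin Δλ = -0.269406
φₘ = atan2(sin φ₁ + sin φ₂, √((cos φ₁ + Bx)² + By²)) = -23.85527°
λₘ = λ₁ + atan2(By, cos φ₁ + Bx) = 11.25975°

23.855°S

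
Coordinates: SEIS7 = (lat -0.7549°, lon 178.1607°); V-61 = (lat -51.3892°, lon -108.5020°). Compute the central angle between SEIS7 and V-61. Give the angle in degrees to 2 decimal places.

Δφ = -50.6343°,  Δλ = 73.3373°
a = sin²(Δφ/2) + cos φ₁ cos φ₂ sin²(Δλ/2) = 0.405394
c = 2·arcsin(√a) = 1.380438 rad = 79.0933°

79.09°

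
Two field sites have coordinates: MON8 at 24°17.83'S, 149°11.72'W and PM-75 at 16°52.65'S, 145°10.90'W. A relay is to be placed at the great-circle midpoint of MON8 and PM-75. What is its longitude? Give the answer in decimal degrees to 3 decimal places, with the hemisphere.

MON8: φ = -24.29717°, λ = -149.19533°
PM-75: φ = -16.87750°, λ = -145.18167°
Bx = cos φ₂ cos Δλ = 0.954581,  By = cos φ₂ sin Δλ = 0.066980
φₘ = atan2(sin φ₁ + sin φ₂, √((cos φ₁ + Bx)² + By²)) = -20.59890°
λₘ = λ₁ + atan2(By, cos φ₁ + Bx) = -147.13960°

147.140°W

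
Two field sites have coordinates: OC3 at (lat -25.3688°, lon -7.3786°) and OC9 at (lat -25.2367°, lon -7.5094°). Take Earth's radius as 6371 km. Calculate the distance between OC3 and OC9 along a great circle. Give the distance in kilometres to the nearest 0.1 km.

Δφ = 0.1321°,  Δλ = -0.1308°
a = sin²(Δφ/2) + cos φ₁ cos φ₂ sin²(Δλ/2) = 0.000002
c = 2·arcsin(√a) = 0.003094 rad = 0.1773°
d = R·c = 6371 × 0.003094 = 19.7 km

19.7 km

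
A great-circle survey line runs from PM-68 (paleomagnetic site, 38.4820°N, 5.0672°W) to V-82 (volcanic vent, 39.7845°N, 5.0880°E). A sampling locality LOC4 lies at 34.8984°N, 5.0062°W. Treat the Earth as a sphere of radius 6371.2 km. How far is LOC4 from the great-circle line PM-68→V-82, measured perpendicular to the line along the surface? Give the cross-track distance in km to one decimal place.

δ₁₃ = central angle PM-68→LOC4 = 0.062551 rad  (haversine)
θ₁₃ = bearing PM-68→LOC4 = 179.200°,  θ₁₂ = bearing PM-68→V-82 = 77.426°
dₓₜ = R·arcsin(sin δ₁₃ · sin(θ₁₃ − θ₁₂)) = 6371.2·arcsin(0.06251·sin(101.774°)) = 390.132 km
|dₓₜ| = 390.132 km

390.1 km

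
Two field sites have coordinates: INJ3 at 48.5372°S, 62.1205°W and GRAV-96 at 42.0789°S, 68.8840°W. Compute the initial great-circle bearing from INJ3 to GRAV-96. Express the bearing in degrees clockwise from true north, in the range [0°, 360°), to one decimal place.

321.2°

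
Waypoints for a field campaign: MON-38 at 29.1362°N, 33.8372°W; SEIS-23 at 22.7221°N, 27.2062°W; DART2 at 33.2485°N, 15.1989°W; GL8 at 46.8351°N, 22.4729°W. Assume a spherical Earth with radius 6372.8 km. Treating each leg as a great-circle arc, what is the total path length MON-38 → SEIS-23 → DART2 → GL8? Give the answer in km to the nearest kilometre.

4264 km

MON-38→SEIS-23: c = 0.152786 rad, d = 973.68 km
SEIS-23→DART2: c = 0.260375 rad, d = 1659.32 km
DART2→GL8: c = 0.255996 rad, d = 1631.41 km
Total = 973.68 + 1659.32 + 1631.41 = 4264.40 km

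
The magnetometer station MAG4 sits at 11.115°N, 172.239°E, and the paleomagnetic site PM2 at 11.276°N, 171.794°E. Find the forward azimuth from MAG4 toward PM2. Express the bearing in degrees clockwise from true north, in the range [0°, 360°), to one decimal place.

Δλ = -0.4450°
y = sin Δλ · cos φ₂ = -0.007617
x = cos φ₁ sin φ₂ − sin φ₁ cos φ₂ cos Δλ = 0.002816
θ = atan2(y, x) = -69.7121° → 290.2879° (mod 360°)

290.3°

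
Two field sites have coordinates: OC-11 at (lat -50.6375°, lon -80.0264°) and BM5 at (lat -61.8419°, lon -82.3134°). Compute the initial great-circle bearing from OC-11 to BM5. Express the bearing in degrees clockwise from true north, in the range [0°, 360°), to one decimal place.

Δλ = -2.2870°
y = sin Δλ · cos φ₂ = -0.018831
x = cos φ₁ sin φ₂ − sin φ₁ cos φ₂ cos Δλ = -0.194600
θ = atan2(y, x) = -174.4727° → 185.5273° (mod 360°)

185.5°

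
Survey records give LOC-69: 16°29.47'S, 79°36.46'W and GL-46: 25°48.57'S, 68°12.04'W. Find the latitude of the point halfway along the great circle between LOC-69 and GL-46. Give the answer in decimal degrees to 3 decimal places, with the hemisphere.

21.246°S

LOC-69: φ = -16.49117°, λ = -79.60767°
GL-46: φ = -25.80950°, λ = -68.20067°
Bx = cos φ₂ cos Δλ = 0.882464,  By = cos φ₂ sin Δλ = 0.178048
φₘ = atan2(sin φ₁ + sin φ₂, √((cos φ₁ + Bx)² + By²)) = -21.24610°
λₘ = λ₁ + atan2(By, cos φ₁ + Bx) = -74.08459°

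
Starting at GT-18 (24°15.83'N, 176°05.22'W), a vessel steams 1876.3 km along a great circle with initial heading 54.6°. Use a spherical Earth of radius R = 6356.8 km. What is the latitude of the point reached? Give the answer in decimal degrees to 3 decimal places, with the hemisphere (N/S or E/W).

33.147°N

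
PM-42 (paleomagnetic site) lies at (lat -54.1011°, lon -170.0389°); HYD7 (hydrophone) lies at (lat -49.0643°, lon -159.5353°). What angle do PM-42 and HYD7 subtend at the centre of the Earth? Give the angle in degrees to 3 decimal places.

8.230°

Δφ = 5.0368°,  Δλ = 10.5036°
a = sin²(Δφ/2) + cos φ₁ cos φ₂ sin²(Δλ/2) = 0.005150
c = 2·arcsin(√a) = 0.143645 rad = 8.2302°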